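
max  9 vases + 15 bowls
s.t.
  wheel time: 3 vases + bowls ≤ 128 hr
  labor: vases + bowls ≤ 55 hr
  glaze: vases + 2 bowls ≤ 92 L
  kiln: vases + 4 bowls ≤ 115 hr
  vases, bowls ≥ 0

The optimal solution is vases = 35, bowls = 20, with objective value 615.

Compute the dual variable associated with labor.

7

Binding: labor and kiln. Non-binding: wheel time (3 unused), glaze (17 unused).
By complementary slackness, y = 0 for the non-binding constraints.
From A_Bᵀ y = c: 1·y_labor + 1·y_kiln = 9; 1·y_labor + 4·y_kiln = 15.
This yields shadow prices y_labor = 7, y_kiln = 2.
Shadow price of labor = 7.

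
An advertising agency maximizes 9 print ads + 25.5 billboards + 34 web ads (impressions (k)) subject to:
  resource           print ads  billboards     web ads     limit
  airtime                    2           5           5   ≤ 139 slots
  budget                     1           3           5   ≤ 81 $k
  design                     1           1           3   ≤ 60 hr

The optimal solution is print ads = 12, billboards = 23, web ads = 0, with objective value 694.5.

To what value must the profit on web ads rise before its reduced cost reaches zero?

37.5

At the optimum: airtime uses 139 of 139 (binding); budget uses 81 of 81 (binding); design uses 35 of 60 (slack = 25).
Since design is not tight, its dual is 0.
The binding rows give the dual system: 2·y_airtime + 1·y_budget = 9 and 5·y_airtime + 3·y_budget = 25.5.
Solving: y_airtime = 1.5, y_budget = 6.
web ads enters the basis when its profit ≥ yᵀa₃ = 1.5·5 + 6·5 = 37.5.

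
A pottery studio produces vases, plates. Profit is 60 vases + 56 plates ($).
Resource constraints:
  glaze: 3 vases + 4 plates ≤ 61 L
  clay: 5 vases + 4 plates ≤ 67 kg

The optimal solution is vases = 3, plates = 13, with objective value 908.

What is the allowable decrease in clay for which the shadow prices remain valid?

Binding constraints: glaze, clay. The basis is B = [[3,4],[5,4]] with det -8.
Per unit decrease in clay, x* moves by d = (-0.5, 0.375).
The basis stays optimal until vases reaches 0; allowable decrease = 6 kg.

6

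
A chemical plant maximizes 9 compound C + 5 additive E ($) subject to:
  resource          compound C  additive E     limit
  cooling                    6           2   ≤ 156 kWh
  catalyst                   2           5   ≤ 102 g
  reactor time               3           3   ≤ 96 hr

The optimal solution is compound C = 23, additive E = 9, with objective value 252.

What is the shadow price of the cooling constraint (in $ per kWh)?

1

At the optimum: cooling uses 156 of 156 (binding); catalyst uses 91 of 102 (slack = 11); reactor time uses 96 of 96 (binding).
Since catalyst is not tight, its dual is 0.
From A_Bᵀ y = c: 6·y_cooling + 3·y_reactor time = 9; 2·y_cooling + 3·y_reactor time = 5.
Solving: y_cooling = 1, y_reactor time = 1.
Shadow price of cooling = 1.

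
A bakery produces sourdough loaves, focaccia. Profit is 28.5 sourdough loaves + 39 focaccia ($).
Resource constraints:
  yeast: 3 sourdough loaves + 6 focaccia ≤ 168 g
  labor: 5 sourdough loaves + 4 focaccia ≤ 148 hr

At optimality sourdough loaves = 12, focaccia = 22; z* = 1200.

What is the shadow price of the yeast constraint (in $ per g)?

4.5

At the optimum: yeast uses 168 of 168 (binding); labor uses 148 of 148 (binding).
Dual feasibility on the basic columns requires 3·y_yeast + 5·y_labor = 28.5, 6·y_yeast + 4·y_labor = 39.
This yields shadow prices y_yeast = 4.5, y_labor = 3.
Shadow price of yeast = 4.5.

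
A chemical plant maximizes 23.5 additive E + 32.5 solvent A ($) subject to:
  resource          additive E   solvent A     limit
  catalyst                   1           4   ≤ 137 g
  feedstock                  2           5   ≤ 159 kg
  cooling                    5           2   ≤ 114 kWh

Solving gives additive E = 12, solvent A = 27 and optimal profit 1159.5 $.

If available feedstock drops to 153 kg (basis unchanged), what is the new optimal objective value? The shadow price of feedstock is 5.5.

1126.5

Δb = -6, so new z* = 1159.5 + (5.5)·(-6) = 1159.5 − 33 = 1126.5.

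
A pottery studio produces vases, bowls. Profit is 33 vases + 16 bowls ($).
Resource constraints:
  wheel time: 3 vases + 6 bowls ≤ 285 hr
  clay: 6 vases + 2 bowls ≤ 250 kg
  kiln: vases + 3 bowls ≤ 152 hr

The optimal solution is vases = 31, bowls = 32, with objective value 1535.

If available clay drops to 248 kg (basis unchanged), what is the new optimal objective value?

1525

Check each constraint at x*: wheel time 285/285 (tight); clay 250/250 (tight); kiln 127/152 (slack 25).
Slack constraints have shadow price 0 (complementary slackness).
The binding rows give the dual system: 3·y_wheel time + 6·y_clay = 33 and 6·y_wheel time + 2·y_clay = 16.
This yields shadow prices y_wheel time = 1, y_clay = 5.
Δz = y_clay·Δb = 5 × (-2) = -10, so new z* = 1535 − 10 = 1525.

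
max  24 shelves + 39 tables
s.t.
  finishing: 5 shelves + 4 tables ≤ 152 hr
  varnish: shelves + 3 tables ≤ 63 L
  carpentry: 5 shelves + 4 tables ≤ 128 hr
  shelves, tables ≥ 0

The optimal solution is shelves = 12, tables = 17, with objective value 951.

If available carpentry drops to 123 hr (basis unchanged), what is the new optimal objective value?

936

Check each constraint at x*: finishing 128/152 (slack 24); varnish 63/63 (tight); carpentry 128/128 (tight).
Slack constraints have shadow price 0 (complementary slackness).
The binding rows give the dual system: 1·y_varnish + 5·y_carpentry = 24 and 3·y_varnish + 4·y_carpentry = 39.
→ y_varnish = 9 and y_carpentry = 3.
Δz = y_carpentry·Δb = 3 × (-5) = -15, so new z* = 951 − 15 = 936.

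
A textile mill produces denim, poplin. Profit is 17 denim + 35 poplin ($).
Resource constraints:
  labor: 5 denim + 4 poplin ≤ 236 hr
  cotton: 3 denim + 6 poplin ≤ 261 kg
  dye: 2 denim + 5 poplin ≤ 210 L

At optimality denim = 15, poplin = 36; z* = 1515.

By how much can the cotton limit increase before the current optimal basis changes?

Binding constraints: cotton, dye. The basis is B = [[3,6],[2,5]] with det 3.
Per unit increase in cotton, x* moves by d = (1.6667, -0.6667).
The basis stays optimal until labor becomes binding; allowable increase = 3 kg.

3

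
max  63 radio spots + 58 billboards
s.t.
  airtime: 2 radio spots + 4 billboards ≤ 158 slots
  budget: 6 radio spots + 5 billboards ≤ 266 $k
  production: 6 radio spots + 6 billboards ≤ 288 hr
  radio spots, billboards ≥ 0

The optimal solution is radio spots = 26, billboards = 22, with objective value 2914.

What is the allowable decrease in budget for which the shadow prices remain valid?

Binding constraints: budget, production. The basis is B = [[6,5],[6,6]] with det 6.
Per unit decrease in budget, x* moves by d = (-1, 1).
The basis stays optimal until airtime becomes binding; allowable decrease = 9 $k.

9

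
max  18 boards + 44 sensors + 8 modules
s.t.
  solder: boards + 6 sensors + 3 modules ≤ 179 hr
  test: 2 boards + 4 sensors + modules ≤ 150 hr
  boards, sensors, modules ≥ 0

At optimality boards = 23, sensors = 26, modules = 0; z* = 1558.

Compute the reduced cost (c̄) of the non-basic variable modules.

-6

At the optimum: solder uses 179 of 179 (binding); test uses 150 of 150 (binding).
Dual feasibility on the basic columns requires 1·y_solder + 2·y_test = 18, 6·y_solder + 4·y_test = 44.
Solving: y_solder = 2, y_test = 8.
Reduced cost of modules: c₃ − yᵀa₃ = 8 − (2·3 + 8·1) = 8 − 14 = -6.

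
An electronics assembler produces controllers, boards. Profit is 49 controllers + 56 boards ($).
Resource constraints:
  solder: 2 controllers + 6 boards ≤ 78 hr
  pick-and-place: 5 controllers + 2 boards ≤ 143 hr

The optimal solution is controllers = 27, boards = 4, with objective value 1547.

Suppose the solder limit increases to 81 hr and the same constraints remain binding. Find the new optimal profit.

1568

At the optimum: solder uses 78 of 78 (binding); pick-and-place uses 143 of 143 (binding).
From A_Bᵀ y = c: 2·y_solder + 5·y_pick-and-place = 49; 6·y_solder + 2·y_pick-and-place = 56.
This yields shadow prices y_solder = 7, y_pick-and-place = 7.
Δz = y_solder·Δb = 7 × (3) = 21, so new z* = 1547 + 21 = 1568.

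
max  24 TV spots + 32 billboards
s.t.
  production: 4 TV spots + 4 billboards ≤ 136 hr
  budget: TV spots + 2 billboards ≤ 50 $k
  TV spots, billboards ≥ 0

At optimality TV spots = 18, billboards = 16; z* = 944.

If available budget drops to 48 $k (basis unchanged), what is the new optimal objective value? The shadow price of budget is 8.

928

Δb = -2, so new z* = 944 + (8)·(-2) = 944 − 16 = 928.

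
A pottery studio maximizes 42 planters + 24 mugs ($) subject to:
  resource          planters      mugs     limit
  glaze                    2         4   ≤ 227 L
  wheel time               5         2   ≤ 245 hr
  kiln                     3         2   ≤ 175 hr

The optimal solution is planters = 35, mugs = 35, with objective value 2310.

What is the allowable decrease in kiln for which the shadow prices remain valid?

Binding constraints: wheel time, kiln. The basis is B = [[5,2],[3,2]] with det 4.
Per unit decrease in kiln, x* moves by d = (0.5, -1.25).
The basis stays optimal until mugs reaches 0; allowable decrease = 28 hr.

28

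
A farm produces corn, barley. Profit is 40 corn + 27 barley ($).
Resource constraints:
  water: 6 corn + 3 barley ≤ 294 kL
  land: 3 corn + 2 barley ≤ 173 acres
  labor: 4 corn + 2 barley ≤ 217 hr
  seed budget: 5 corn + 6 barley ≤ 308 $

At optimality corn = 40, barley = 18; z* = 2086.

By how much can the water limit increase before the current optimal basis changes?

31.5

Binding constraints: water, seed budget. The basis is B = [[6,3],[5,6]] with det 21.
Per unit increase in water, x* moves by d = (0.2857, -0.2381).
The basis stays optimal until labor becomes binding; allowable increase = 31.5 kL.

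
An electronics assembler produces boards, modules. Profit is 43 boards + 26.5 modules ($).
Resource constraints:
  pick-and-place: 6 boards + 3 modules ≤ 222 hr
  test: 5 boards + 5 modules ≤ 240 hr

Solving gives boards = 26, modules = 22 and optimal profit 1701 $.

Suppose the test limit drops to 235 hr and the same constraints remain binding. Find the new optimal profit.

At the optimum: pick-and-place uses 222 of 222 (binding); test uses 240 of 240 (binding).
Dual feasibility on the basic columns requires 6·y_pick-and-place + 5·y_test = 43, 3·y_pick-and-place + 5·y_test = 26.5.
Solving: y_pick-and-place = 5.5, y_test = 2.
Δz = y_test·Δb = 2 × (-5) = -10, so new z* = 1701 − 10 = 1691.

1691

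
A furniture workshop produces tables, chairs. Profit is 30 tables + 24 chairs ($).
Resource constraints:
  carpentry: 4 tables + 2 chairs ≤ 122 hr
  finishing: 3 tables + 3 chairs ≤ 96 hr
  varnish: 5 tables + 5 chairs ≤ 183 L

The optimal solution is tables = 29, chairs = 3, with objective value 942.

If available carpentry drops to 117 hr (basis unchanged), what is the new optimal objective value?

Check each constraint at x*: carpentry 122/122 (tight); finishing 96/96 (tight); varnish 160/183 (slack 23).
By complementary slackness, y = 0 for the non-binding constraint.
From A_Bᵀ y = c: 4·y_carpentry + 3·y_finishing = 30; 2·y_carpentry + 3·y_finishing = 24.
Solving: y_carpentry = 3, y_finishing = 6.
Δz = y_carpentry·Δb = 3 × (-5) = -15, so new z* = 942 − 15 = 927.

927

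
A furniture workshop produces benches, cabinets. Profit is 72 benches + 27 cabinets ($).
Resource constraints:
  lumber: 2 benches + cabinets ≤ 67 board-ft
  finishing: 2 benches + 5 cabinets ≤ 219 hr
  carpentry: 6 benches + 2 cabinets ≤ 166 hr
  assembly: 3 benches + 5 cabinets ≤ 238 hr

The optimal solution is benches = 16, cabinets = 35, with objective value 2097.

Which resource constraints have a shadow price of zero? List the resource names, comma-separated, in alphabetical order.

assembly, finishing

lumber: 67/67 (binding)
finishing: 207/219 (slack 12)
carpentry: 166/166 (binding)
assembly: 223/238 (slack 15)
By complementary slackness, a constraint with positive slack has shadow price 0 → assembly, finishing.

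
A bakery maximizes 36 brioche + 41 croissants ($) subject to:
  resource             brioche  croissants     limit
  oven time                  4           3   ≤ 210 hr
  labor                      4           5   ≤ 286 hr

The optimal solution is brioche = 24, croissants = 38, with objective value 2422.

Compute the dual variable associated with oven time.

Both oven time and labor are binding at x*.
From A_Bᵀ y = c: 4·y_oven time + 4·y_labor = 36; 3·y_oven time + 5·y_labor = 41.
This yields shadow prices y_oven time = 2, y_labor = 7.
Shadow price of oven time = 2.

2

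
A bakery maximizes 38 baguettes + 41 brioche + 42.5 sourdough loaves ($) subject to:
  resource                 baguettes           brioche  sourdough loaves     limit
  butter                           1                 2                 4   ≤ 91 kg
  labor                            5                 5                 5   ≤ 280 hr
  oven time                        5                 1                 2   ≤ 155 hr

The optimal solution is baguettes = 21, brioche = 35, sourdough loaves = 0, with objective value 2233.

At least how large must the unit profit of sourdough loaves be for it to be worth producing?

47

Binding: butter and labor. Non-binding: oven time (15 unused).
Since oven time is not tight, its dual is 0.
From A_Bᵀ y = c: 1·y_butter + 5·y_labor = 38; 2·y_butter + 5·y_labor = 41.
This yields shadow prices y_butter = 3, y_labor = 7.
sourdough loaves enters the basis when its profit ≥ yᵀa₃ = 3·4 + 7·5 = 47.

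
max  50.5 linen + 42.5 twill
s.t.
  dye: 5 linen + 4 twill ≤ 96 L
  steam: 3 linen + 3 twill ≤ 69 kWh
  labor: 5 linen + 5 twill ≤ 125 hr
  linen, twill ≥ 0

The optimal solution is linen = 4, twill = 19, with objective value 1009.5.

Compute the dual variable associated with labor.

0

Binding: dye and steam. Non-binding: labor (10 unused).
By complementary slackness, y = 0 for the non-binding constraint.
From A_Bᵀ y = c: 5·y_dye + 3·y_steam = 50.5; 4·y_dye + 3·y_steam = 42.5.
This yields shadow prices y_dye = 8, y_steam = 3.5.
Shadow price of labor = 0.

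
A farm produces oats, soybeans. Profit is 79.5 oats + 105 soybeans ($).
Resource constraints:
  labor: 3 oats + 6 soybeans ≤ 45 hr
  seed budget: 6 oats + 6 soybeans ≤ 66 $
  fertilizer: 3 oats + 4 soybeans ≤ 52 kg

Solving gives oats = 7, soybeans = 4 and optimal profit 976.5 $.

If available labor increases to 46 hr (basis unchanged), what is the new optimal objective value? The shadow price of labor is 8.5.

Δb = 1, so new z* = 976.5 + (8.5)·(1) = 976.5 + 8.5 = 985.

985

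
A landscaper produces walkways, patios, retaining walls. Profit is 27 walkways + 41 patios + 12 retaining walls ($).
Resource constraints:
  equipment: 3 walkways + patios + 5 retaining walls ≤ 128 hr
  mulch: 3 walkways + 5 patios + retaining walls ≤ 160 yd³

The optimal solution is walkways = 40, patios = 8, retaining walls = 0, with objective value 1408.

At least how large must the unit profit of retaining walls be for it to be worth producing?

Check each constraint at x*: equipment 128/128 (tight); mulch 160/160 (tight).
From A_Bᵀ y = c: 3·y_equipment + 3·y_mulch = 27; 1·y_equipment + 5·y_mulch = 41.
Solving: y_equipment = 1, y_mulch = 8.
retaining walls enters the basis when its profit ≥ yᵀa₃ = 1·5 + 8·1 = 13.

13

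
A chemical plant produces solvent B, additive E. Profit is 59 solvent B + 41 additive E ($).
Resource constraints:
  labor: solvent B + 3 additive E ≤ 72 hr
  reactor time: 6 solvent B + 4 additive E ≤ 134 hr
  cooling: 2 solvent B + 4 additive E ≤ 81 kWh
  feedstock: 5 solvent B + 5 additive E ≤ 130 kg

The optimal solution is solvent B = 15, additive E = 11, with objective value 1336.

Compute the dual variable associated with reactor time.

9

Check each constraint at x*: labor 48/72 (slack 24); reactor time 134/134 (tight); cooling 74/81 (slack 7); feedstock 130/130 (tight).
Since labor, cooling are not tight, their duals are 0.
From A_Bᵀ y = c: 6·y_reactor time + 5·y_feedstock = 59; 4·y_reactor time + 5·y_feedstock = 41.
This yields shadow prices y_reactor time = 9, y_feedstock = 1.
Shadow price of reactor time = 9.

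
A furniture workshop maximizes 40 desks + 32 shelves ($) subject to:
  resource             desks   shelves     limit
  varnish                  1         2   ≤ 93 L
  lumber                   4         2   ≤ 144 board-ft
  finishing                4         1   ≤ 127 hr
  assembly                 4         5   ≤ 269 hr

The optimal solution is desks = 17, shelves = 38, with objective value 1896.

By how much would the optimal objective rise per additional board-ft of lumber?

8

Check each constraint at x*: varnish 93/93 (tight); lumber 144/144 (tight); finishing 106/127 (slack 21); assembly 258/269 (slack 11).
Slack constraints have shadow price 0 (complementary slackness).
The binding rows give the dual system: 1·y_varnish + 4·y_lumber = 40 and 2·y_varnish + 2·y_lumber = 32.
→ y_varnish = 8 and y_lumber = 8.
Shadow price of lumber = 8.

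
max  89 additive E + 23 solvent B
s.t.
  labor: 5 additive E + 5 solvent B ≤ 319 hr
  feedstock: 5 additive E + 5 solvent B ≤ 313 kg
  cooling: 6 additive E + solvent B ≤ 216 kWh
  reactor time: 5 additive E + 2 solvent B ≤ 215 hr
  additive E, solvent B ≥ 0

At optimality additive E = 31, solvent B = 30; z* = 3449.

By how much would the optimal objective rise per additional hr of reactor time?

7

Check each constraint at x*: labor 305/319 (slack 14); feedstock 305/313 (slack 8); cooling 216/216 (tight); reactor time 215/215 (tight).
Slack constraints have shadow price 0 (complementary slackness).
From A_Bᵀ y = c: 6·y_cooling + 5·y_reactor time = 89; 1·y_cooling + 2·y_reactor time = 23.
This yields shadow prices y_cooling = 9, y_reactor time = 7.
Shadow price of reactor time = 7.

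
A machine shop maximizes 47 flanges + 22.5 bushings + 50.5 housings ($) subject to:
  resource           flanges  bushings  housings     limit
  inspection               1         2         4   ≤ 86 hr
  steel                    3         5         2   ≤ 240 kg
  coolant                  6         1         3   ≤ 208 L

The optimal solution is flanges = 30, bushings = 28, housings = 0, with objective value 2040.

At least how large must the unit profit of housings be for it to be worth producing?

At the optimum: inspection uses 86 of 86 (binding); steel uses 230 of 240 (slack = 10); coolant uses 208 of 208 (binding).
Slack constraints have shadow price 0 (complementary slackness).
From A_Bᵀ y = c: 1·y_inspection + 6·y_coolant = 47; 2·y_inspection + 1·y_coolant = 22.5.
→ y_inspection = 8 and y_coolant = 6.5.
housings enters the basis when its profit ≥ yᵀa₃ = 8·4 + 6.5·3 = 51.5.

51.5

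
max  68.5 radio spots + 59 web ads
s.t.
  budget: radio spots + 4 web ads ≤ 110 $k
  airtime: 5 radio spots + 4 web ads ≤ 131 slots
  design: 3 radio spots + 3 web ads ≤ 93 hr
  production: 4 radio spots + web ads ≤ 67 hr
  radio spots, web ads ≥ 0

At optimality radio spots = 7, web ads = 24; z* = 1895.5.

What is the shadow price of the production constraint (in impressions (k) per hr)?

0

Check each constraint at x*: budget 103/110 (slack 7); airtime 131/131 (tight); design 93/93 (tight); production 52/67 (slack 15).
Slack constraints have shadow price 0 (complementary slackness).
From A_Bᵀ y = c: 5·y_airtime + 3·y_design = 68.5; 4·y_airtime + 3·y_design = 59.
Solving: y_airtime = 9.5, y_design = 7.
Shadow price of production = 0.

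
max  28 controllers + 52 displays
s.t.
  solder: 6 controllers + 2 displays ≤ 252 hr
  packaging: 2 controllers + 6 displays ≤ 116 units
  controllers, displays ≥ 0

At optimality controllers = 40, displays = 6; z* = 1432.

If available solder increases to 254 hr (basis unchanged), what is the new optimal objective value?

1436

At the optimum: solder uses 252 of 252 (binding); packaging uses 116 of 116 (binding).
Dual feasibility on the basic columns requires 6·y_solder + 2·y_packaging = 28, 2·y_solder + 6·y_packaging = 52.
This yields shadow prices y_solder = 2, y_packaging = 8.
Δz = y_solder·Δb = 2 × (2) = 4, so new z* = 1432 + 4 = 1436.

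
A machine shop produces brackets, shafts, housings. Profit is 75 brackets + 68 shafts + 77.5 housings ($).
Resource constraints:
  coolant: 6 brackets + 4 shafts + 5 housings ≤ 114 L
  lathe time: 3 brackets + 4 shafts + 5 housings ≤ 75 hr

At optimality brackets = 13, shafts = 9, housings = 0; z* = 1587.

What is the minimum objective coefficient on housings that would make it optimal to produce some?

At the optimum: coolant uses 114 of 114 (binding); lathe time uses 75 of 75 (binding).
The binding rows give the dual system: 6·y_coolant + 3·y_lathe time = 75 and 4·y_coolant + 4·y_lathe time = 68.
Solving: y_coolant = 8, y_lathe time = 9.
housings enters the basis when its profit ≥ yᵀa₃ = 8·5 + 9·5 = 85.

85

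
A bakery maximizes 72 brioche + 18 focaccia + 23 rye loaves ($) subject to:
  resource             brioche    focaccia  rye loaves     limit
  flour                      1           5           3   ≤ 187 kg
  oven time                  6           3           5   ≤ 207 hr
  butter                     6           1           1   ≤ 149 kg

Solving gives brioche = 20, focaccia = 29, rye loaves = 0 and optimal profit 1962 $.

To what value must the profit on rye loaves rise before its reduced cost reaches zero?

Binding: oven time and butter. Non-binding: flour (22 unused).
Since flour is not tight, its dual is 0.
The binding rows give the dual system: 6·y_oven time + 6·y_butter = 72 and 3·y_oven time + 1·y_butter = 18.
This yields shadow prices y_oven time = 3, y_butter = 9.
rye loaves enters the basis when its profit ≥ yᵀa₃ = 3·5 + 9·1 = 24.

24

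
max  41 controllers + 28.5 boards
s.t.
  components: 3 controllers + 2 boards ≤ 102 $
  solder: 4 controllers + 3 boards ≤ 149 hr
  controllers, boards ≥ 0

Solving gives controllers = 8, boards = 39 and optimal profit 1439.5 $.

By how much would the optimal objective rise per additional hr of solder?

3.5

At the optimum: components uses 102 of 102 (binding); solder uses 149 of 149 (binding).
Dual feasibility on the basic columns requires 3·y_components + 4·y_solder = 41, 2·y_components + 3·y_solder = 28.5.
This yields shadow prices y_components = 9, y_solder = 3.5.
Shadow price of solder = 3.5.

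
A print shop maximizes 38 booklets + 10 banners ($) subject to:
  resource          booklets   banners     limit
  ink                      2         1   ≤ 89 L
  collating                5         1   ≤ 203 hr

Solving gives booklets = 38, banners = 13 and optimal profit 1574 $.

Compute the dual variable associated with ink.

4

Both ink and collating are binding at x*.
From A_Bᵀ y = c: 2·y_ink + 5·y_collating = 38; 1·y_ink + 1·y_collating = 10.
Solving: y_ink = 4, y_collating = 6.
Shadow price of ink = 4.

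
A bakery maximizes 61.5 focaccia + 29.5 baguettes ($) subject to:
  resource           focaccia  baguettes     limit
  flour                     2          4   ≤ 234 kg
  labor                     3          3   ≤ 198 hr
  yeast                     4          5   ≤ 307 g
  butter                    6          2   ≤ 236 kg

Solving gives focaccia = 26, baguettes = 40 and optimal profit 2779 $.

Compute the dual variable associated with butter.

Binding: labor and butter. Non-binding: flour (22 unused), yeast (3 unused).
By complementary slackness, y = 0 for the non-binding constraints.
The binding rows give the dual system: 3·y_labor + 6·y_butter = 61.5 and 3·y_labor + 2·y_butter = 29.5.
→ y_labor = 4.5 and y_butter = 8.
Shadow price of butter = 8.

8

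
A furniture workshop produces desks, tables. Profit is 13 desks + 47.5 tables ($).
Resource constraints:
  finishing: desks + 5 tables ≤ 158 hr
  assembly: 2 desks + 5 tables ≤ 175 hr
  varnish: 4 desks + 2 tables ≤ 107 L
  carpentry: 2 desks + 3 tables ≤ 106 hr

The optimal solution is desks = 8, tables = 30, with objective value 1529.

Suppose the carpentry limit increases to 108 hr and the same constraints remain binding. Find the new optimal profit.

1534

Binding: finishing and carpentry. Non-binding: assembly (9 unused), varnish (15 unused).
Slack constraints have shadow price 0 (complementary slackness).
From A_Bᵀ y = c: 1·y_finishing + 2·y_carpentry = 13; 5·y_finishing + 3·y_carpentry = 47.5.
→ y_finishing = 8 and y_carpentry = 2.5.
Δz = y_carpentry·Δb = 2.5 × (2) = 5, so new z* = 1529 + 5 = 1534.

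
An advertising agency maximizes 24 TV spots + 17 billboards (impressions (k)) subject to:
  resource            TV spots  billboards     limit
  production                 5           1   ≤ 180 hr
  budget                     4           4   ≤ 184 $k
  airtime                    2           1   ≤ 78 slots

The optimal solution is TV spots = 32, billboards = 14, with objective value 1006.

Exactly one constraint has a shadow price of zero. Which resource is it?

production: 174/180 (slack 6)
budget: 184/184 (binding)
airtime: 78/78 (binding)
By complementary slackness, a constraint with positive slack has shadow price 0 → production.

production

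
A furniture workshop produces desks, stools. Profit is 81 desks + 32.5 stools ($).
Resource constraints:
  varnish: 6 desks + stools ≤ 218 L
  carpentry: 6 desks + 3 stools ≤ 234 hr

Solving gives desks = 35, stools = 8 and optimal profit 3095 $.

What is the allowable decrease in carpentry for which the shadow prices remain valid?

Binding constraints: varnish, carpentry. The basis is B = [[6,1],[6,3]] with det 12.
Per unit decrease in carpentry, x* moves by d = (0.0833, -0.5).
The basis stays optimal until stools reaches 0; allowable decrease = 16 hr.

16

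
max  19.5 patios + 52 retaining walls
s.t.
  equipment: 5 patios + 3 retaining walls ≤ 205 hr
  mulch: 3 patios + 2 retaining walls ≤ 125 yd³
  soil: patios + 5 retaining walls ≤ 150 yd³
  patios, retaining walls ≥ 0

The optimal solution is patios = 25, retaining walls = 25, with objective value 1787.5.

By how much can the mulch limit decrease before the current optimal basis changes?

Binding constraints: mulch, soil. The basis is B = [[3,2],[1,5]] with det 13.
Per unit decrease in mulch, x* moves by d = (-0.3846, 0.0769).
The basis stays optimal until patios reaches 0; allowable decrease = 65 yd³.

65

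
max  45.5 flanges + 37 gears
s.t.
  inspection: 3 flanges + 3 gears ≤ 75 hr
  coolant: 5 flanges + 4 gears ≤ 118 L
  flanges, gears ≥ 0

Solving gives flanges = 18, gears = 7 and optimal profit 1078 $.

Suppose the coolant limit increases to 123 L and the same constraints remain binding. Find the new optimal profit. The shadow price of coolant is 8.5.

Δb = 5, so new z* = 1078 + (8.5)·(5) = 1078 + 42.5 = 1120.5.

1120.5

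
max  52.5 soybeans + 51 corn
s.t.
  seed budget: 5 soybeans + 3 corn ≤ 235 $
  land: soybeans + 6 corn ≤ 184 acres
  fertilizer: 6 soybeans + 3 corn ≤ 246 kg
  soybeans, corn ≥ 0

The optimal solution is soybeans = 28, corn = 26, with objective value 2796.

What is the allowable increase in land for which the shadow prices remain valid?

Binding constraints: land, fertilizer. The basis is B = [[1,6],[6,3]] with det -33.
Per unit increase in land, x* moves by d = (-0.0909, 0.1818).
The basis stays optimal until seed budget becomes binding; allowable increase = 187 acres.

187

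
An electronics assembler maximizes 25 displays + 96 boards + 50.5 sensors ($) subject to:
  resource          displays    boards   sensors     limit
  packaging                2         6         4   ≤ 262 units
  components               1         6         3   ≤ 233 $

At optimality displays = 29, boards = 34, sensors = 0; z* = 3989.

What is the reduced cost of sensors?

-6.5

At the optimum: packaging uses 262 of 262 (binding); components uses 233 of 233 (binding).
From A_Bᵀ y = c: 2·y_packaging + 1·y_components = 25; 6·y_packaging + 6·y_components = 96.
This yields shadow prices y_packaging = 9, y_components = 7.
Reduced cost of sensors: c₃ − yᵀa₃ = 50.5 − (9·4 + 7·3) = 50.5 − 57 = -6.5.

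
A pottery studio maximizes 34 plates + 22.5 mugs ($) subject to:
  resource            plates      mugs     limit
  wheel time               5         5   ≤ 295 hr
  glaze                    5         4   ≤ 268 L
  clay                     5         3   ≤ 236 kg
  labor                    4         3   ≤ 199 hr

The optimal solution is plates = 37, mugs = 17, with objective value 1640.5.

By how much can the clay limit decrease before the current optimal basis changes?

Binding constraints: clay, labor. The basis is B = [[5,3],[4,3]] with det 3.
Per unit decrease in clay, x* moves by d = (-1, 1.3333).
The basis stays optimal until wheel time becomes binding; allowable decrease = 15 kg.

15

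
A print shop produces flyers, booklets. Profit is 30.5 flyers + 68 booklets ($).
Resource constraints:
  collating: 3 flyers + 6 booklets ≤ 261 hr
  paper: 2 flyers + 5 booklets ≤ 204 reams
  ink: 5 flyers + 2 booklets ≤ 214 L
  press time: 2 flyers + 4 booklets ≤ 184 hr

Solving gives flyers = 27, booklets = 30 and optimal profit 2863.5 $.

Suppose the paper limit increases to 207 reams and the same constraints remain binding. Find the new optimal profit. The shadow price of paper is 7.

2884.5

Δb = 3, so new z* = 2863.5 + (7)·(3) = 2863.5 + 21 = 2884.5.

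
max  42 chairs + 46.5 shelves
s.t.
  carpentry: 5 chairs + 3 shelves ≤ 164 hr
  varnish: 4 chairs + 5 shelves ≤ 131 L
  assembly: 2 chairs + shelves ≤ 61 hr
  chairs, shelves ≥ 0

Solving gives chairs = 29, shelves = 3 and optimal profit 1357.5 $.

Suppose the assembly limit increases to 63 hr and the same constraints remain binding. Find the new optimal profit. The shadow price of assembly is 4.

1365.5

Δb = 2, so new z* = 1357.5 + (4)·(2) = 1357.5 + 8 = 1365.5.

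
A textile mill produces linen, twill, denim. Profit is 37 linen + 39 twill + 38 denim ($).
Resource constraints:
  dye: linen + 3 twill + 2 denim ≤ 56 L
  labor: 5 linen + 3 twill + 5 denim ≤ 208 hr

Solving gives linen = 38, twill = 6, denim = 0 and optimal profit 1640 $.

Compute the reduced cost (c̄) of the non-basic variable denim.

-6

Both dye and labor are binding at x*.
The binding rows give the dual system: 1·y_dye + 5·y_labor = 37 and 3·y_dye + 3·y_labor = 39.
This yields shadow prices y_dye = 7, y_labor = 6.
Reduced cost of denim: c₃ − yᵀa₃ = 38 − (7·2 + 6·5) = 38 − 44 = -6.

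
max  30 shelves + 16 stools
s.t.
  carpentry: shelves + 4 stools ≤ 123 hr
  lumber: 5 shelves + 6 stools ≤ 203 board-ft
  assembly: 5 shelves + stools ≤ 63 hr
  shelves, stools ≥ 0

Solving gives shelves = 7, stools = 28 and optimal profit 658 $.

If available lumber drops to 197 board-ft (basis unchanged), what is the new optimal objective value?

Check each constraint at x*: carpentry 119/123 (slack 4); lumber 203/203 (tight); assembly 63/63 (tight).
By complementary slackness, y = 0 for the non-binding constraint.
From A_Bᵀ y = c: 5·y_lumber + 5·y_assembly = 30; 6·y_lumber + 1·y_assembly = 16.
Solving: y_lumber = 2, y_assembly = 4.
Δz = y_lumber·Δb = 2 × (-6) = -12, so new z* = 658 − 12 = 646.

646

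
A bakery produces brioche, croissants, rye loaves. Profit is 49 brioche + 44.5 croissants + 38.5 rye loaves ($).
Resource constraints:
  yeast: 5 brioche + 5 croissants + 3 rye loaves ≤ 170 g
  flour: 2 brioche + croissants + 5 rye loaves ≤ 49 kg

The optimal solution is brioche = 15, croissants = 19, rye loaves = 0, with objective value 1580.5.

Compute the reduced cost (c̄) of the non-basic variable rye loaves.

Check each constraint at x*: yeast 170/170 (tight); flour 49/49 (tight).
Dual feasibility on the basic columns requires 5·y_yeast + 2·y_flour = 49, 5·y_yeast + 1·y_flour = 44.5.
→ y_yeast = 8 and y_flour = 4.5.
Reduced cost of rye loaves: c₃ − yᵀa₃ = 38.5 − (8·3 + 4.5·5) = 38.5 − 46.5 = -8.

-8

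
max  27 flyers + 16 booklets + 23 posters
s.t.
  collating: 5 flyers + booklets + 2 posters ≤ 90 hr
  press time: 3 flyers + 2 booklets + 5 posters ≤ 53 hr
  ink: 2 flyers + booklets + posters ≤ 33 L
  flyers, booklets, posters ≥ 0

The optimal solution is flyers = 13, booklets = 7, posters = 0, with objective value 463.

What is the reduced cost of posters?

Check each constraint at x*: collating 72/90 (slack 18); press time 53/53 (tight); ink 33/33 (tight).
Slack constraints have shadow price 0 (complementary slackness).
The binding rows give the dual system: 3·y_press time + 2·y_ink = 27 and 2·y_press time + 1·y_ink = 16.
This yields shadow prices y_press time = 5, y_ink = 6.
Reduced cost of posters: c₃ − yᵀa₃ = 23 − (5·5 + 6·1) = 23 − 31 = -8.

-8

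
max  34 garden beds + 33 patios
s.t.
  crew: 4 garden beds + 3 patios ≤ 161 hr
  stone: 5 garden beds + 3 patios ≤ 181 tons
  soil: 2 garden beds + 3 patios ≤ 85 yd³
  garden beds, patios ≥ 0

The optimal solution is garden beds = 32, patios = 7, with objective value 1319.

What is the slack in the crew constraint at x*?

12

crew used = 4·32 + 3·7 = 149; slack = 161 − 149 = 12.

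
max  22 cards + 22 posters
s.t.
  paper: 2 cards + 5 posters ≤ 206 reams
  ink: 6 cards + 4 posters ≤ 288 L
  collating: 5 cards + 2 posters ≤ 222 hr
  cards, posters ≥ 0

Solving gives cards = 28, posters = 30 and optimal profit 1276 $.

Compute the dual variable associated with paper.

Binding: paper and ink. Non-binding: collating (22 unused).
By complementary slackness, y = 0 for the non-binding constraint.
Dual feasibility on the basic columns requires 2·y_paper + 6·y_ink = 22, 5·y_paper + 4·y_ink = 22.
Solving: y_paper = 2, y_ink = 3.
Shadow price of paper = 2.

2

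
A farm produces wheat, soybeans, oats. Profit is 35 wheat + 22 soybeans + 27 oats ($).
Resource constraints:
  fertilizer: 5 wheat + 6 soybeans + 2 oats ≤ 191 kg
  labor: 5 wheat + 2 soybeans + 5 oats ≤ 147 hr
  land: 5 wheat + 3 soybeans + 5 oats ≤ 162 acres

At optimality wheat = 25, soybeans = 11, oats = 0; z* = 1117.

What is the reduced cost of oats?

-2

At the optimum: fertilizer uses 191 of 191 (binding); labor uses 147 of 147 (binding); land uses 158 of 162 (slack = 4).
Slack constraints have shadow price 0 (complementary slackness).
Dual feasibility on the basic columns requires 5·y_fertilizer + 5·y_labor = 35, 6·y_fertilizer + 2·y_labor = 22.
Solving: y_fertilizer = 2, y_labor = 5.
Reduced cost of oats: c₃ − yᵀa₃ = 27 − (2·2 + 5·5) = 27 − 29 = -2.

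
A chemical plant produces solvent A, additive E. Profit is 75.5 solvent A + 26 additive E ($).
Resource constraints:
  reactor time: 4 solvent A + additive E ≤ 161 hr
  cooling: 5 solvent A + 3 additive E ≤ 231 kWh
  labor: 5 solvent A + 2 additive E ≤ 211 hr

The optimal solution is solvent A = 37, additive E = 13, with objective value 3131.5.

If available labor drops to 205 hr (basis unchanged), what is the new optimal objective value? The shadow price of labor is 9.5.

3074.5

Δb = -6, so new z* = 3131.5 + (9.5)·(-6) = 3131.5 − 57 = 3074.5.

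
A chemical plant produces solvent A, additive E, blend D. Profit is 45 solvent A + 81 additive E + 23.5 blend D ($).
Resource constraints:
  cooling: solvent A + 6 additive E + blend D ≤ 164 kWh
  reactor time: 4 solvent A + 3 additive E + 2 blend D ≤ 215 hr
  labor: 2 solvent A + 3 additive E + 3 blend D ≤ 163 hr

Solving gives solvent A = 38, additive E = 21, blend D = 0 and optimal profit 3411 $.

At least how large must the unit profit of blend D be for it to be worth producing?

27

Binding: cooling and reactor time. Non-binding: labor (24 unused).
By complementary slackness, y = 0 for the non-binding constraint.
Dual feasibility on the basic columns requires 1·y_cooling + 4·y_reactor time = 45, 6·y_cooling + 3·y_reactor time = 81.
This yields shadow prices y_cooling = 9, y_reactor time = 9.
blend D enters the basis when its profit ≥ yᵀa₃ = 9·1 + 9·2 = 27.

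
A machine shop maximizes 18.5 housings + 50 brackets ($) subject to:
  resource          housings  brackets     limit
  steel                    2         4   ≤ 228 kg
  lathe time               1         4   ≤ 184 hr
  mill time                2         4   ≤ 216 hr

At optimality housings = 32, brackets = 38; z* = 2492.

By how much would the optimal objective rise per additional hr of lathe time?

At the optimum: steel uses 216 of 228 (slack = 12); lathe time uses 184 of 184 (binding); mill time uses 216 of 216 (binding).
Slack constraints have shadow price 0 (complementary slackness).
Dual feasibility on the basic columns requires 1·y_lathe time + 2·y_mill time = 18.5, 4·y_lathe time + 4·y_mill time = 50.
Solving: y_lathe time = 6.5, y_mill time = 6.
Shadow price of lathe time = 6.5.

6.5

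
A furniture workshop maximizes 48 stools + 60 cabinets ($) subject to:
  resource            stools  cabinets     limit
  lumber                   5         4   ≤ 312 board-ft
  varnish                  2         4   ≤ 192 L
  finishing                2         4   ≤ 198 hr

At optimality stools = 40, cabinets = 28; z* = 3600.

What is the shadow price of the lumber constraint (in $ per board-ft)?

Binding: lumber and varnish. Non-binding: finishing (6 unused).
Slack constraints have shadow price 0 (complementary slackness).
The binding rows give the dual system: 5·y_lumber + 2·y_varnish = 48 and 4·y_lumber + 4·y_varnish = 60.
→ y_lumber = 6 and y_varnish = 9.
Shadow price of lumber = 6.

6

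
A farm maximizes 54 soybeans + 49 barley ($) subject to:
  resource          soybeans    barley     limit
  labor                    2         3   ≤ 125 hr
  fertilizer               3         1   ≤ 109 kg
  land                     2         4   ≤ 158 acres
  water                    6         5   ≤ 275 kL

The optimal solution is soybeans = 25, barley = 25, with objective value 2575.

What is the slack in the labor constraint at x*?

0

labor used = 2·25 + 3·25 = 125; slack = 125 − 125 = 0.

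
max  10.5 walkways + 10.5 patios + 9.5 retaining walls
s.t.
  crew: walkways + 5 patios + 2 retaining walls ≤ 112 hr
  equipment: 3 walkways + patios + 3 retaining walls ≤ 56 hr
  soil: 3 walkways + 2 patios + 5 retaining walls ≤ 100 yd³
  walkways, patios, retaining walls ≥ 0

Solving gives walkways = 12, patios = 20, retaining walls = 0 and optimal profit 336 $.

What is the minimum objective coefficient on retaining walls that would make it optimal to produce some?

At the optimum: crew uses 112 of 112 (binding); equipment uses 56 of 56 (binding); soil uses 76 of 100 (slack = 24).
By complementary slackness, y = 0 for the non-binding constraint.
Dual feasibility on the basic columns requires 1·y_crew + 3·y_equipment = 10.5, 5·y_crew + 1·y_equipment = 10.5.
This yields shadow prices y_crew = 1.5, y_equipment = 3.
retaining walls enters the basis when its profit ≥ yᵀa₃ = 1.5·2 + 3·3 = 12.

12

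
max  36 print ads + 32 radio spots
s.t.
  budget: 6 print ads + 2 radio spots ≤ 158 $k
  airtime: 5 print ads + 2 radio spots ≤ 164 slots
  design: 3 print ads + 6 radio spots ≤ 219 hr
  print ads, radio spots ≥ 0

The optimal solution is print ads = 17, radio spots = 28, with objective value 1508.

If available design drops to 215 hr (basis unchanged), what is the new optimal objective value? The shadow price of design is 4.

1492

Δb = -4, so new z* = 1508 + (4)·(-4) = 1508 − 16 = 1492.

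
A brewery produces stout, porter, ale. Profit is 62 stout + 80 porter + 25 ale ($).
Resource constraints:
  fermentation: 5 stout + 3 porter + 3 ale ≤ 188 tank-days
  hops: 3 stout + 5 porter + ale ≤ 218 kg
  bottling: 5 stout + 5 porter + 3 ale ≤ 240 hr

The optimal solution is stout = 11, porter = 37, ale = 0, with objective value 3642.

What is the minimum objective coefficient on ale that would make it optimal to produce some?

Check each constraint at x*: fermentation 166/188 (slack 22); hops 218/218 (tight); bottling 240/240 (tight).
Since fermentation is not tight, its dual is 0.
Dual feasibility on the basic columns requires 3·y_hops + 5·y_bottling = 62, 5·y_hops + 5·y_bottling = 80.
→ y_hops = 9 and y_bottling = 7.
ale enters the basis when its profit ≥ yᵀa₃ = 9·1 + 7·3 = 30.

30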